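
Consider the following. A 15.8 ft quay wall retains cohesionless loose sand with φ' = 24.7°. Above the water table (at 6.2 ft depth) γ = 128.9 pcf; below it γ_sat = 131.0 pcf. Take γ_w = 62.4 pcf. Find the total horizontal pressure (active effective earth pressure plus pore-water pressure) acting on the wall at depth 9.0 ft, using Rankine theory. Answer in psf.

582 psf

K_a = (1 − sin φ)/(1 + sin φ) = 0.4106.
γ' = 131.0 − 62.4 = 68.60 pcf.
Effective vertical stress at 9.0 ft: σ'_v = 128.9×6.2 + 68.60×2.80 = 991.3 psf.
σ'_h = K_a σ'_v = 0.4106 × 991.3 = 407.0 psf; u = γ_w × 2.80 = 174.7 psf.
Total σ_h = 407.0 + 174.7 = 581.7 psf.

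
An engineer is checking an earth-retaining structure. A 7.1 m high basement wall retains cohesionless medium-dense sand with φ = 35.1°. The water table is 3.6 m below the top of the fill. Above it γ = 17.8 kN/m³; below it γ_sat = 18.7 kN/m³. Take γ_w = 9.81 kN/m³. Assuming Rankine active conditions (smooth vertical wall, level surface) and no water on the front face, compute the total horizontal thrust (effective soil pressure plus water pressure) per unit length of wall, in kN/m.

K_a = tan²(45° − φ/2) = 0.2698.
γ' = 18.7 − 9.81 = 8.890 kN/m³. Depth below WT = 3.5 m.
σ'_h at WT = K_a γ d_w = 17.29 kPa; at base = 17.29 + K_a γ' × 3.5 = 25.69 kPa.
P₁ (0–3.6 m) = ½×17.29×3.6 = 31.12. P₂ (3.6–7.1 m) = ½(17.29+25.69)×3.5 = 75.21.
P_w = ½ γ_w h₂² = 0.5×9.81×3.5² = 60.09. Total = 31.12+75.21+60.09 = 166.4 kN/m.

166 kN/m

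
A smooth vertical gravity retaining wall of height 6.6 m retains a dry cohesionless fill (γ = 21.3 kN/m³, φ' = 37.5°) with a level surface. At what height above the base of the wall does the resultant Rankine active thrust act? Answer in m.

K_a = 0.2432.
The pressure distribution is triangular, so the resultant acts at H/3 above the base = 6.6/3 = 2.200 m.

2.20 m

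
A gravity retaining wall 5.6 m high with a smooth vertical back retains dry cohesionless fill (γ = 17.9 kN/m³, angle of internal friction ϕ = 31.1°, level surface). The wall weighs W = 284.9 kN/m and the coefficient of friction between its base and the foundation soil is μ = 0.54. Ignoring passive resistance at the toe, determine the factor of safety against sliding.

1.72

K_a = tan²(45° − 31.1°/2) = 0.3188.
P_a = ½K_aγH² = 0.5×0.3188×17.9×5.6² = 89.48 kN/m, acting at H/3 = 1.867 m above the base.
FS_sliding = μW / P_a = 0.54×284.9 / 89.48 = 1.719.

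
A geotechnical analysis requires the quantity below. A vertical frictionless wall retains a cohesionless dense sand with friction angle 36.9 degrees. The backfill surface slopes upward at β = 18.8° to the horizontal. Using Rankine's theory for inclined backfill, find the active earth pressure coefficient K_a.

0.287

K_a = cos β · (cos β − √(cos²β − cos²φ)) / (cos β + √(cos²β − cos²φ)).
cos β = 0.9466, cos φ = 0.7997, √(cos²β − cos²φ) = 0.5066.
K_a = 0.9466 × (0.9466 − 0.5066)/(0.9466 + 0.5066) = 0.2866.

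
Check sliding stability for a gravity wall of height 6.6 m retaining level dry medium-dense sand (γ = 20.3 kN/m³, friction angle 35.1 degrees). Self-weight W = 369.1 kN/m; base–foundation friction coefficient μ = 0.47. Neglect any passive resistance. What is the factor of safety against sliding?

1.45

K_a = tan²(45° − 35.1°/2) = 0.2698.
P_a = ½K_aγH² = 0.5×0.2698×20.3×6.6² = 119.3 kN/m, acting at H/3 = 2.200 m above the base.
FS_sliding = μW / P_a = 0.47×369.1 / 119.3 = 1.454.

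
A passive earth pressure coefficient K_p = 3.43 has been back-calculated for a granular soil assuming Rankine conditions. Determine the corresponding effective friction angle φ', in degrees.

K_p = (1+sin φ)/(1−sin φ) ⇒ sin φ = (K_p − 1)/(K_p + 1) = 0.5485.
φ = arcsin(0.5485) = 33.27°.

33.3°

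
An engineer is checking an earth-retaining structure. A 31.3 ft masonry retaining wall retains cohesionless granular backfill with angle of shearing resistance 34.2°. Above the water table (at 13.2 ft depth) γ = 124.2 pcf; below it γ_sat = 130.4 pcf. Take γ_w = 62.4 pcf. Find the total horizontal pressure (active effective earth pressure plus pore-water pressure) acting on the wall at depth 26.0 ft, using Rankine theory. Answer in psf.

1500 psf

K_a = (1 − sin φ)/(1 + sin φ) = 0.2803.
γ' = 130.4 − 62.4 = 68.00 pcf.
Effective vertical stress at 26.0 ft: σ'_v = 124.2×13.2 + 68.00×12.8 = 2510 psf.
σ'_h = K_a σ'_v = 0.2803 × 2510 = 703.6 psf; u = γ_w × 12.8 = 798.7 psf.
Total σ_h = 703.6 + 798.7 = 1502 psf.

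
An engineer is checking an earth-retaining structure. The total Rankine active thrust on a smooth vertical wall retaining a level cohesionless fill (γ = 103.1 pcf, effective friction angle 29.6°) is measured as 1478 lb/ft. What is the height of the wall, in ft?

K_a = 0.3387. P_a = ½ K_a γ H² ⇒ H = √(2P_a/(K_a γ)).
H = √(2×1478/(0.3387×103.1)) = 9.200 ft.

9.20 ft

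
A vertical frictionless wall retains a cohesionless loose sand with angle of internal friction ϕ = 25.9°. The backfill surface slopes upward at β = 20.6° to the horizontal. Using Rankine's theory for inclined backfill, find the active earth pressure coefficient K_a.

0.531

K_a = cos β · (cos β − √(cos²β − cos²φ)) / (cos β + √(cos²β − cos²φ)).
cos β = 0.9361, cos φ = 0.8996, √(cos²β − cos²φ) = 0.2588.
K_a = 0.9361 × (0.9361 − 0.2588)/(0.9361 + 0.2588) = 0.5305.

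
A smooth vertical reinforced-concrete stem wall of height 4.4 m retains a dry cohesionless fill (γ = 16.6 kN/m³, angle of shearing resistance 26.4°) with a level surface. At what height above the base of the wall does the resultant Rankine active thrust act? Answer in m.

1.47 m

K_a = 0.3844.
The pressure distribution is triangular, so the resultant acts at H/3 above the base = 4.4/3 = 1.467 m.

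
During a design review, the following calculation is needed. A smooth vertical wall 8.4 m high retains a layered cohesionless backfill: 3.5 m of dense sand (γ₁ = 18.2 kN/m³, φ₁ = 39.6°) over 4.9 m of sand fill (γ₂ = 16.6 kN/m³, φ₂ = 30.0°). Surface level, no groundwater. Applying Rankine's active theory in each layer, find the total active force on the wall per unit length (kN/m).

K_a1 = tan²(45°−39.6°/2) = 0.2214; K_a2 = tan²(45°−30.0°/2) = 0.3333.
Layer 1: σ at base = K_a1 γ₁ h₁ = 14.11 kPa; P₁ = ½×14.11×3.5 = 24.68.
Layer 2: σ_v at top = γ₁h₁ = 63.70; σ_h top = K_a2×63.70 = 21.23; σ_h base = K_a2×(63.70+16.6×4.9) = 48.35.
P₂ = ½(21.23+48.35)×4.9 = 170.5. Total P_a = 24.68+170.5 = 195.2 kN/m.

195 kN/m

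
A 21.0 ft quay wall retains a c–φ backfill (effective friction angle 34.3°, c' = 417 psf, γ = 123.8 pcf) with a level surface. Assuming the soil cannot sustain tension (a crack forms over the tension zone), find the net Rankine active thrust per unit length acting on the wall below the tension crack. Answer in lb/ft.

1180 lb/ft

K_a = 0.2792; √K_a = 0.5284.
Tension-crack depth z_c = 2c/(γ√K_a) = 2×417/(123.8×0.5284) = 12.75 ft.
σ_a at base = K_a γ H − 2c√K_a = 0.2792×123.8×21.0 − 2×417×0.5284 = 285.1 psf.
P_a = ½ × 285.1 × (H − z_c) = 0.5×285.1×8.250 = 1176 lb/ft.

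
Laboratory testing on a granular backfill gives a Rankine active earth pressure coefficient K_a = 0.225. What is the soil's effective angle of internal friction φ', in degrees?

39.2°

K_a = tan²(45° − φ/2) ⇒ 45° − φ/2 = arctan(√0.225) = 25.38°.
φ = 2(45° − 25.38°) = 39.25°.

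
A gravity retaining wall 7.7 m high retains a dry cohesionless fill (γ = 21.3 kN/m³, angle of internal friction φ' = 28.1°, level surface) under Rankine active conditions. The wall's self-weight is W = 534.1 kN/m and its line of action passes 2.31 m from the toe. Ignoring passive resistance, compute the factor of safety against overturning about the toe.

2.12

K_a = tan²(45° − 28.1°/2) = 0.3596.
P_a = ½K_aγH² = 0.5×0.3596×21.3×7.7² = 227.1 kN/m, acting at H/3 = 2.567 m above the base.
Overturning moment M_o = P_a × H/3 = 227.1 × 2.567 = 582.8.
Resisting moment M_r = W × 2.31 = 534.1 × 2.31 = 1234.
FS_overturning = M_r/M_o = 1234/582.8 = 2.117.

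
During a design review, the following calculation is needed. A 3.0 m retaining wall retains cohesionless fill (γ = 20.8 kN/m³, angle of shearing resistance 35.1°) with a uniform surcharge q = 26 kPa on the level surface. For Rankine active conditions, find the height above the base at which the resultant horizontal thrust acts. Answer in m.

1.23 m

K_a = 0.2698.
Triangular part P₁ = ½K_aγH² = 25.26 at H/3 = 1.000 m; rectangular part P₂ = K_a q H = 21.05 at H/2 = 1.500 m.
ȳ = (P₁·1.000 + P₂·1.500)/(P₁+P₂) = 1.227 m.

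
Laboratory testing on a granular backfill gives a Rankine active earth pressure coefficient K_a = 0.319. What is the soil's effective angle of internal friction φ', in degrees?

K_a = tan²(45° − φ/2) ⇒ 45° − φ/2 = arctan(√0.319) = 29.46°.
φ = 2(45° − 29.46°) = 31.08°.

31.1°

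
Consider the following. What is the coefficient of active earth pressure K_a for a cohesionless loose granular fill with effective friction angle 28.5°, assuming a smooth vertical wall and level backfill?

K_a = tan²(45° − φ/2) = tan²(30.75°) = 0.3540.

0.354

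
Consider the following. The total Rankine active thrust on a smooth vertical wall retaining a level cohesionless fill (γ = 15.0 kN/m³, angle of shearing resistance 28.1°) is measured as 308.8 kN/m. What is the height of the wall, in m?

K_a = 0.3596. P_a = ½ K_a γ H² ⇒ H = √(2P_a/(K_a γ)).
H = √(2×308.8/(0.3596×15.0)) = 10.70 m.

10.7 m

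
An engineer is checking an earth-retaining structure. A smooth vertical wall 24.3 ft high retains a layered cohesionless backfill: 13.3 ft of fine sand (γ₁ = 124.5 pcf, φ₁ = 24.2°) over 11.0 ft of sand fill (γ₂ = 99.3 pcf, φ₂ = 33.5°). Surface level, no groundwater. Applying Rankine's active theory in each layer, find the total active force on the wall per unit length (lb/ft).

K_a1 = tan²(45°−24.2°/2) = 0.4185; K_a2 = tan²(45°−33.5°/2) = 0.2887.
Layer 1: σ at base = K_a1 γ₁ h₁ = 693.0 psf; P₁ = ½×693.0×13.3 = 4608.
Layer 2: σ_v at top = γ₁h₁ = 1656; σ_h top = K_a2×1656 = 478.1; σ_h base = K_a2×(1656+99.3×11.0) = 793.4.
P₂ = ½(478.1+793.4)×11.0 = 6993. Total P_a = 4608+6993 = 11600 lb/ft.

11600 lb/ft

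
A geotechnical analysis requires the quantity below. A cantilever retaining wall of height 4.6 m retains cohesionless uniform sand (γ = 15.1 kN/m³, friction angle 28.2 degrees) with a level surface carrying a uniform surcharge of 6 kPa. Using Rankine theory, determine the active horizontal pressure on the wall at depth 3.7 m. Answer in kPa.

22.2 kPa

K_a = (1 − sin φ)/(1 + sin φ) = 0.3582.
σ_v = γz + q = 15.1 × 3.7 + 6 = 61.87 kPa.
σ_h = K_a σ_v = 0.3582 × 61.87 = 22.16 kPa.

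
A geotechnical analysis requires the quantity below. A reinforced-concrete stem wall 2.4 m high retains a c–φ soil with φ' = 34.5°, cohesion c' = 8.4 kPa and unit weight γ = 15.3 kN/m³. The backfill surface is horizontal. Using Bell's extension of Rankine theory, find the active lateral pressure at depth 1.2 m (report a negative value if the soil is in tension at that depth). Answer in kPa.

K_a = (1 − sin φ)/(1 + sin φ) = 0.2768.
σ_a = K_a γ z − 2c√K_a = 0.2768×15.3×1.2 − 2×8.4×0.5261 = -3.757 kPa.

-3.76 kPa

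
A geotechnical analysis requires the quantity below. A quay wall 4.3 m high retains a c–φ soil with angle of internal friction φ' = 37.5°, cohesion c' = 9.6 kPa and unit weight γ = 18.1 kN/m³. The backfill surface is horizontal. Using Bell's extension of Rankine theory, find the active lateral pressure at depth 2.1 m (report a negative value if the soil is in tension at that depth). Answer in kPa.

K_a = (1 − sin φ)/(1 + sin φ) = 0.2432.
σ_a = K_a γ z − 2c√K_a = 0.2432×18.1×2.1 − 2×9.6×0.4931 = -0.2246 kPa.

-0.225 kPa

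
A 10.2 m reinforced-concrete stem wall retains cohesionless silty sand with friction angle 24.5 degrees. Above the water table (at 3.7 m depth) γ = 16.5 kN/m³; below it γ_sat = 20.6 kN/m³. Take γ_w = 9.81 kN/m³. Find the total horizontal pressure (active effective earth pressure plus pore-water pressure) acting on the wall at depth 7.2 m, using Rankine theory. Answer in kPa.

75.2 kPa

K_a = (1 − sin φ)/(1 + sin φ) = 0.4137.
γ' = 20.6 − 9.81 = 10.79 kN/m³.
Effective vertical stress at 7.2 m: σ'_v = 16.5×3.7 + 10.79×3.50 = 98.81 kPa.
σ'_h = K_a σ'_v = 0.4137 × 98.81 = 40.88 kPa; u = γ_w × 3.50 = 34.34 kPa.
Total σ_h = 40.88 + 34.34 = 75.22 kPa.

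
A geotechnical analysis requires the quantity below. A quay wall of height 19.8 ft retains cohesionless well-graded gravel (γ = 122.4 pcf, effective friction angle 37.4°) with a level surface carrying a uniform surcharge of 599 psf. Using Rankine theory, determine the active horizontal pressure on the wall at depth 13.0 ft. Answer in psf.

535 psf

K_a = (1 − sin φ)/(1 + sin φ) = 0.2443.
σ_v = γz + q = 122.4 × 13.0 + 599 = 2190 psf.
σ_h = K_a σ_v = 0.2443 × 2190 = 535.0 psf.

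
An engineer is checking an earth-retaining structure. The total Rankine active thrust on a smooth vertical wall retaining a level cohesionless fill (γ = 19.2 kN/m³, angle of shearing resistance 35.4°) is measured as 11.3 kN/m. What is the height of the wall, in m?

2.10 m

K_a = 0.2664. P_a = ½ K_a γ H² ⇒ H = √(2P_a/(K_a γ)).
H = √(2×11.3/(0.2664×19.2)) = 2.102 m.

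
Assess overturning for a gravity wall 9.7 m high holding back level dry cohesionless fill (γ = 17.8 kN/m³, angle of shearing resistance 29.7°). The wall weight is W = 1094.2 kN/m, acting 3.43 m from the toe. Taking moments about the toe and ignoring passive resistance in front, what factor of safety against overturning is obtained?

K_a = tan²(45° − 29.7°/2) = 0.3374.
P_a = ½K_aγH² = 0.5×0.3374×17.8×9.7² = 282.5 kN/m, acting at H/3 = 3.233 m above the base.
Overturning moment M_o = P_a × H/3 = 282.5 × 3.233 = 913.5.
Resisting moment M_r = W × 3.43 = 1094.2 × 3.43 = 3753.
FS_overturning = M_r/M_o = 3753/913.5 = 4.109.

4.11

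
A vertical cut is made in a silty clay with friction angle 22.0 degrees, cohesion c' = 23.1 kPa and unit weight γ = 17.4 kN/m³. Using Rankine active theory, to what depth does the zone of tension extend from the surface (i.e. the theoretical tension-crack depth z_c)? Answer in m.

3.94 m

K_a = tan²(45° − 22.0°/2) = 0.4550; √K_a = 0.6745.
The active pressure is zero where K_a γ z = 2c√K_a, so z_c = 2c/(γ√K_a) = 2×23.1/(17.4×0.6745) = 3.936 m.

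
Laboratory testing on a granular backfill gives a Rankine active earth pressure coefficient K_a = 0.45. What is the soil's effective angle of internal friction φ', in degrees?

K_a = tan²(45° − φ/2) ⇒ 45° − φ/2 = arctan(√0.45) = 33.85°.
φ = 2(45° − 33.85°) = 22.29°.

22.3°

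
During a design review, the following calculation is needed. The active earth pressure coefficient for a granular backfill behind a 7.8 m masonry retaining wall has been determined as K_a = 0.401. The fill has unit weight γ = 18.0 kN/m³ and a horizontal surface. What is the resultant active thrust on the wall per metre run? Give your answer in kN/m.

220 kN/m

P = ½ K_a γ H² = 0.5 × 0.401 × 18.0 × 7.8² = 219.6 kN/m.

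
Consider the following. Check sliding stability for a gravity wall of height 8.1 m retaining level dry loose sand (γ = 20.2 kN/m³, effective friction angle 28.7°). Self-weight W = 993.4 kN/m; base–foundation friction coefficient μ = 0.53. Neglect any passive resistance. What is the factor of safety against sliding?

K_a = tan²(45° − 28.7°/2) = 0.3511.
P_a = ½K_aγH² = 0.5×0.3511×20.2×8.1² = 232.7 kN/m, acting at H/3 = 2.700 m above the base.
FS_sliding = μW / P_a = 0.53×993.4 / 232.7 = 2.263.

2.26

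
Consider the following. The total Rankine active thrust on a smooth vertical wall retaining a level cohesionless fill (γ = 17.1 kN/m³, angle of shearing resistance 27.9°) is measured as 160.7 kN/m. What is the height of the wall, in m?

K_a = 0.3625. P_a = ½ K_a γ H² ⇒ H = √(2P_a/(K_a γ)).
H = √(2×160.7/(0.3625×17.1)) = 7.201 m.

7.20 m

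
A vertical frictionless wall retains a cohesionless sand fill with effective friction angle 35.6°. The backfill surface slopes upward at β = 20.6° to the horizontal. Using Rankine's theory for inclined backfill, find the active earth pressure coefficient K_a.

0.316

K_a = cos β · (cos β − √(cos²β − cos²φ)) / (cos β + √(cos²β − cos²φ)).
cos β = 0.9361, cos φ = 0.8131, √(cos²β − cos²φ) = 0.4638.
K_a = 0.9361 × (0.9361 − 0.4638)/(0.9361 + 0.4638) = 0.3158.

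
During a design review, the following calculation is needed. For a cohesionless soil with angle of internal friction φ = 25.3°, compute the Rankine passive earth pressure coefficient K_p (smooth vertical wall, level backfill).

2.49

K_p = (1 + sin φ)/(1 − sin φ) = tan²(45° + 25.3°/2) = 2.493.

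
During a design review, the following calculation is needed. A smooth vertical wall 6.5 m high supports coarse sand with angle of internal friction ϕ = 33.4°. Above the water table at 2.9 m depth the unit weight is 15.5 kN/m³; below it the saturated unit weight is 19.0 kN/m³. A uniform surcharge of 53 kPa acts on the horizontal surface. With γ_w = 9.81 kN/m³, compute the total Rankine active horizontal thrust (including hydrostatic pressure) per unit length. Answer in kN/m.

247 kN/m

K_a = tan²(45° − φ/2) = 0.2899.
γ' = 19.0 − 9.81 = 9.190 kN/m³. h₂ = H − d_w = 3.6 m.
σ'_h: at surface K_a·q = 15.37; at WT K_a(q+γd_w) = 28.40; at base K_a(q+γd_w+γ'h₂) = 37.99 kPa.
P₁ = ½(15.37+28.40)×2.9 = 63.46; P₂ = ½(28.40+37.99)×3.6 = 119.5; P_w = ½γ_w h₂² = 63.57.
Total = 63.46+119.5+63.57 = 246.5 kN/m.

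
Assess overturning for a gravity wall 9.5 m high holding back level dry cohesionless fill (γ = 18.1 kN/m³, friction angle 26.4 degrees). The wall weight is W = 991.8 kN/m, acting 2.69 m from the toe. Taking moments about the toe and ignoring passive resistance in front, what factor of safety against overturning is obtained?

K_a = tan²(45° − 26.4°/2) = 0.3844.
P_a = ½K_aγH² = 0.5×0.3844×18.1×9.5² = 314.0 kN/m, acting at H/3 = 3.167 m above the base.
Overturning moment M_o = P_a × H/3 = 314.0 × 3.167 = 994.3.
Resisting moment M_r = W × 2.69 = 991.8 × 2.69 = 2668.
FS_overturning = M_r/M_o = 2668/994.3 = 2.683.

2.68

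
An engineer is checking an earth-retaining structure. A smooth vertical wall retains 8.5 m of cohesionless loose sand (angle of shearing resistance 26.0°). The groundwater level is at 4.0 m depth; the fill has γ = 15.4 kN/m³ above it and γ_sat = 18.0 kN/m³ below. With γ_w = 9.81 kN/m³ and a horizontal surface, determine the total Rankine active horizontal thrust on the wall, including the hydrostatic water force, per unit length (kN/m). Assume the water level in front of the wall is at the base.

288 kN/m

K_a = tan²(45° − φ/2) = 0.3905.
γ' = 18.0 − 9.81 = 8.190 kN/m³. Depth below WT = 4.5 m.
σ'_h at WT = K_a γ d_w = 24.05 kPa; at base = 24.05 + K_a γ' × 4.5 = 38.44 kPa.
P₁ (0–4.0 m) = ½×24.05×4.0 = 48.10. P₂ (4.0–8.5 m) = ½(24.05+38.44)×4.5 = 140.6.
P_w = ½ γ_w h₂² = 0.5×9.81×4.5² = 99.33. Total = 48.10+140.6+99.33 = 288.0 kN/m.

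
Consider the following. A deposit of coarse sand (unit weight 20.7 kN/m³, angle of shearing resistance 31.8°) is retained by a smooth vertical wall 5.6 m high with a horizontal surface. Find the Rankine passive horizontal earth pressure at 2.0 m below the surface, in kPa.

K_p = (1 + sin φ)/(1 − sin φ) = 3.228.
σ_h = K_p γ z = 3.228 × 20.7 × 2.0 = 133.6 kPa.

134 kPa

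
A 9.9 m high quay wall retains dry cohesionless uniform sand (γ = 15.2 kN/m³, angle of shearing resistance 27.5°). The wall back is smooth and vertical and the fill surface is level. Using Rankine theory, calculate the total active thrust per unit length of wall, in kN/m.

274 kN/m

K_a = tan²(45° − φ/2) = 0.3682.
P_a = ½ K_a γ H² = 0.5 × 0.3682 × 15.2 × 9.9² = 274.3 kN/m.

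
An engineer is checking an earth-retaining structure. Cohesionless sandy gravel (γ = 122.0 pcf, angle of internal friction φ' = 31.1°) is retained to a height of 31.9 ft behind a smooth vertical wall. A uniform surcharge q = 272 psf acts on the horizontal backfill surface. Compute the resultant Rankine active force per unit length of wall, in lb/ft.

22600 lb/ft

K_a = tan²(45° − φ/2) = 0.3188.
Soil triangle: ½ K_a γ H² = 0.5×0.3188×122.0×31.9² = 19790 lb/ft.
Surcharge rectangle: K_a q H = 0.3188×272×31.9 = 2766 lb/ft.
Total = 19790 + 2766 = 22560 lb/ft.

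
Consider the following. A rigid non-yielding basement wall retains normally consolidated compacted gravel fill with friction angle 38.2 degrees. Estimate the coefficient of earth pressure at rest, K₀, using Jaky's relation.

0.382

K₀ = 1 − sin φ' = 1 − sin 38.2° = 0.3816.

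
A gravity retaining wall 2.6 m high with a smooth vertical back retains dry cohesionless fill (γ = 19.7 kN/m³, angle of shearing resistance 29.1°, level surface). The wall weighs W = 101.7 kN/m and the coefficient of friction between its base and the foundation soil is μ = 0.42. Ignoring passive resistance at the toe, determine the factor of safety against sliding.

K_a = tan²(45° − 29.1°/2) = 0.3456.
P_a = ½K_aγH² = 0.5×0.3456×19.7×2.6² = 23.01 kN/m, acting at H/3 = 0.8667 m above the base.
FS_sliding = μW / P_a = 0.42×101.7 / 23.01 = 1.856.

1.86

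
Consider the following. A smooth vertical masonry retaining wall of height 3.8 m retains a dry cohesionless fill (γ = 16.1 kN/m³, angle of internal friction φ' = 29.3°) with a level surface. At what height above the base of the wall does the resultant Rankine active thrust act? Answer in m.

1.27 m

K_a = 0.3428.
The pressure distribution is triangular, so the resultant acts at H/3 above the base = 3.8/3 = 1.267 m.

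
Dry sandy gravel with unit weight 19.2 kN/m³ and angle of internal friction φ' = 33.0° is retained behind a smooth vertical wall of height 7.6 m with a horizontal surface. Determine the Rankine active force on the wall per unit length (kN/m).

163 kN/m

K_a = tan²(45° − φ/2) = 0.2948.
P_a = ½ K_a γ H² = 0.5 × 0.2948 × 19.2 × 7.6² = 163.5 kN/m.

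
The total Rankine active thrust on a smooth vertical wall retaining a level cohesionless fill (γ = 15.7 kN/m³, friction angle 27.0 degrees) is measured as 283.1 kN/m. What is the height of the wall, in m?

K_a = 0.3755. P_a = ½ K_a γ H² ⇒ H = √(2P_a/(K_a γ)).
H = √(2×283.1/(0.3755×15.7)) = 9.800 m.

9.80 m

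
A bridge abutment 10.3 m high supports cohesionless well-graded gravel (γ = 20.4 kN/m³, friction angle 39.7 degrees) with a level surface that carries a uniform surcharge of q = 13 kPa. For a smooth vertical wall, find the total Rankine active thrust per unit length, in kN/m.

K_a = tan²(45° − φ/2) = 0.2204.
Soil triangle: ½ K_a γ H² = 0.5×0.2204×20.4×10.3² = 238.5 kN/m.
Surcharge rectangle: K_a q H = 0.2204×13×10.3 = 29.52 kN/m.
Total = 238.5 + 29.52 = 268.0 kN/m.

268 kN/m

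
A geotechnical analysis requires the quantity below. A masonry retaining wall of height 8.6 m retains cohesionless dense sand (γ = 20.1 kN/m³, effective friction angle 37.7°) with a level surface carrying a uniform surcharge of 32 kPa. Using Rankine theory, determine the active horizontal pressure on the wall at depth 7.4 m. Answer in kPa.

K_a = (1 − sin φ)/(1 + sin φ) = 0.2411.
σ_v = γz + q = 20.1 × 7.4 + 32 = 180.7 kPa.
σ_h = K_a σ_v = 0.2411 × 180.7 = 43.57 kPa.

43.6 kPa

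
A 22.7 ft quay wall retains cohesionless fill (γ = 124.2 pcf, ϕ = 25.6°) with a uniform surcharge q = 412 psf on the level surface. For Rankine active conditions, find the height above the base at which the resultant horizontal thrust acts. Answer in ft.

K_a = 0.3966.
Triangular part P₁ = ½K_aγH² = 12690 at H/3 = 7.567 ft; rectangular part P₂ = K_a q H = 3709 at H/2 = 11.35 ft.
ȳ = (P₁·7.567 + P₂·11.35)/(P₁+P₂) = 8.422 ft.

8.42 ft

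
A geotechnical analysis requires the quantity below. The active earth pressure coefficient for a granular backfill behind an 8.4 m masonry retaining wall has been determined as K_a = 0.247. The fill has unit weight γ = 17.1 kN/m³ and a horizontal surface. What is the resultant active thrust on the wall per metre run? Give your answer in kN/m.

149 kN/m

P = ½ K_a γ H² = 0.5 × 0.247 × 17.1 × 8.4² = 149.0 kN/m.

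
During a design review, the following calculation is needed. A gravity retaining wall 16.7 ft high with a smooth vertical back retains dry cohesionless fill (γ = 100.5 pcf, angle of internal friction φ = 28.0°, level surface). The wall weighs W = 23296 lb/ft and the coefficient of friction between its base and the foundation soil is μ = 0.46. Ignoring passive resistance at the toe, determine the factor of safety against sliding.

2.12

K_a = tan²(45° − 28.0°/2) = 0.3610.
P_a = ½K_aγH² = 0.5×0.3610×100.5×16.7² = 5060 lb/ft, acting at H/3 = 5.567 ft above the base.
FS_sliding = μW / P_a = 0.46×23296 / 5060 = 2.118.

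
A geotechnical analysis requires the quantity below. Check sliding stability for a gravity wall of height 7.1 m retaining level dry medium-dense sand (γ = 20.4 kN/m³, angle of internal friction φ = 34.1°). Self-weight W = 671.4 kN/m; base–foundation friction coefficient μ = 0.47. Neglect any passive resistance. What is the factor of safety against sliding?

K_a = tan²(45° − 34.1°/2) = 0.2815.
P_a = ½K_aγH² = 0.5×0.2815×20.4×7.1² = 144.8 kN/m, acting at H/3 = 2.367 m above the base.
FS_sliding = μW / P_a = 0.47×671.4 / 144.8 = 2.180.

2.18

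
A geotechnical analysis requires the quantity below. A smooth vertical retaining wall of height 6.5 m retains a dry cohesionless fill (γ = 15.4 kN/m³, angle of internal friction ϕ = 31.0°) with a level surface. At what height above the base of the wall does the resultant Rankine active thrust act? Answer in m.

2.17 m

K_a = 0.3201.
The pressure distribution is triangular, so the resultant acts at H/3 above the base = 6.5/3 = 2.167 m.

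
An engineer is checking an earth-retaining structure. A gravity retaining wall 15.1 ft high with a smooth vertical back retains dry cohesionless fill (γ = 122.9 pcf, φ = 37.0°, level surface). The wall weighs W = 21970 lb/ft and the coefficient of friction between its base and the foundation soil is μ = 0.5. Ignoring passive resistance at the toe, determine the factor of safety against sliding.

3.15

K_a = tan²(45° − 37.0°/2) = 0.2486.
P_a = ½K_aγH² = 0.5×0.2486×122.9×15.1² = 3483 lb/ft, acting at H/3 = 5.033 ft above the base.
FS_sliding = μW / P_a = 0.5×21970 / 3483 = 3.154.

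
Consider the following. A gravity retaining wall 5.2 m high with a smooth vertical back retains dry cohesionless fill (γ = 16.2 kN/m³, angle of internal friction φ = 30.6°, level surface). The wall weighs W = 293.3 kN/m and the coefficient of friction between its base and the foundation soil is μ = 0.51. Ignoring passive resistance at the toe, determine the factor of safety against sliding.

2.10

K_a = tan²(45° − 30.6°/2) = 0.3253.
P_a = ½K_aγH² = 0.5×0.3253×16.2×5.2² = 71.26 kN/m, acting at H/3 = 1.733 m above the base.
FS_sliding = μW / P_a = 0.51×293.3 / 71.26 = 2.099.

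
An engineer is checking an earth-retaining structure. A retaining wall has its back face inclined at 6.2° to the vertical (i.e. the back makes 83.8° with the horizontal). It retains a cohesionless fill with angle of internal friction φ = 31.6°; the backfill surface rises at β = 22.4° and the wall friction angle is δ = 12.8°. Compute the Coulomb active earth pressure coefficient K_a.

K_a = sin²(α+φ) / [sin²α · sin(α−δ) · (1 + √{sin(φ+δ)sin(φ−β) / (sin(α−δ)sin(α+β))})²].
With α = 83.8°, φ = 31.6°, δ = 12.8°, β = 22.4°: K_a = 0.4784.

0.478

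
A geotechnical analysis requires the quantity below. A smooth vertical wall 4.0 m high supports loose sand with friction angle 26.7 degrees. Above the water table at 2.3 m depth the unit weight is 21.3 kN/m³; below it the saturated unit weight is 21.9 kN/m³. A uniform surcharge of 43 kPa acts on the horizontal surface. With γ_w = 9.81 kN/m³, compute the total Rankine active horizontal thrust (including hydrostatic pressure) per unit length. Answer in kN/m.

139 kN/m

K_a = tan²(45° − φ/2) = 0.3800.
γ' = 21.9 − 9.81 = 12.09 kN/m³. h₂ = H − d_w = 1.7 m.
σ'_h: at surface K_a·q = 16.34; at WT K_a(q+γd_w) = 34.95; at base K_a(q+γd_w+γ'h₂) = 42.76 kPa.
P₁ = ½(16.34+34.95)×2.3 = 58.98; P₂ = ½(34.95+42.76)×1.7 = 66.06; P_w = ½γ_w h₂² = 14.18.
Total = 58.98+66.06+14.18 = 139.2 kN/m.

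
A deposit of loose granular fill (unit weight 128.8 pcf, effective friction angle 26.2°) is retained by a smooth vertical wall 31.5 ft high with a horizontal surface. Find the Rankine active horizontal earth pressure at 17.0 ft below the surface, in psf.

K_a = (1 − sin φ)/(1 + sin φ) = 0.3874.
σ_h = K_a γ z = 0.3874 × 128.8 × 17.0 = 848.3 psf.

848 psf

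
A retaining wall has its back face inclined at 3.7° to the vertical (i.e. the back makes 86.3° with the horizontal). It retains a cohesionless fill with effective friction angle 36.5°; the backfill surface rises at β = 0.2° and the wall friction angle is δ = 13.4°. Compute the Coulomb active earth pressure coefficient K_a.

0.260

K_a = sin²(α+φ) / [sin²α · sin(α−δ) · (1 + √{sin(φ+δ)sin(φ−β) / (sin(α−δ)sin(α+β))})²].
With α = 86.3°, φ = 36.5°, δ = 13.4°, β = 0.2°: K_a = 0.2602.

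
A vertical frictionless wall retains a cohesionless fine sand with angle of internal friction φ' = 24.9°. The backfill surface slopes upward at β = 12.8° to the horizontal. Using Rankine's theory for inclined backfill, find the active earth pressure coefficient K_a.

0.451

K_a = cos β · (cos β − √(cos²β − cos²φ)) / (cos β + √(cos²β − cos²φ)).
cos β = 0.9751, cos φ = 0.9070, √(cos²β − cos²φ) = 0.3580.
K_a = 0.9751 × (0.9751 − 0.3580)/(0.9751 + 0.3580) = 0.4514.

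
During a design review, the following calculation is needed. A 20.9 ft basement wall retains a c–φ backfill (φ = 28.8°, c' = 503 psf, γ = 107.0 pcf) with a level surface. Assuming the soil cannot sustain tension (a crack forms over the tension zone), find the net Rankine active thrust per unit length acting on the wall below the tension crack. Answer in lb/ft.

K_a = 0.3498; √K_a = 0.5914.
Tension-crack depth z_c = 2c/(γ√K_a) = 2×503/(107.0×0.5914) = 15.90 ft.
σ_a at base = K_a γ H − 2c√K_a = 0.3498×107.0×20.9 − 2×503×0.5914 = 187.2 psf.
P_a = ½ × 187.2 × (H − z_c) = 0.5×187.2×5.002 = 468.2 lb/ft.

468 lb/ft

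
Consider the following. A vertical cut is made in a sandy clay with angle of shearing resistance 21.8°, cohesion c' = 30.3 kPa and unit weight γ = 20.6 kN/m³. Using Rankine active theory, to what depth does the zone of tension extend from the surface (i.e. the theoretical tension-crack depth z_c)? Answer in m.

4.34 m

K_a = tan²(45° − 21.8°/2) = 0.4584; √K_a = 0.6771.
The active pressure is zero where K_a γ z = 2c√K_a, so z_c = 2c/(γ√K_a) = 2×30.3/(20.6×0.6771) = 4.345 m.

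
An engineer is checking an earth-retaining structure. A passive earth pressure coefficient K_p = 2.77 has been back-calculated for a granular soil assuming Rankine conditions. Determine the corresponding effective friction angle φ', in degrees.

K_p = (1+sin φ)/(1−sin φ) ⇒ sin φ = (K_p − 1)/(K_p + 1) = 0.4695.
φ = arcsin(0.4695) = 28.00°.

28.0°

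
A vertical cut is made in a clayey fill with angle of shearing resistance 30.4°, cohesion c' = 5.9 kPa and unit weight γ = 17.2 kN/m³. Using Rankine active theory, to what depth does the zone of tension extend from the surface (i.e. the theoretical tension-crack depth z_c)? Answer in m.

K_a = tan²(45° − 30.4°/2) = 0.3280; √K_a = 0.5727.
The active pressure is zero where K_a γ z = 2c√K_a, so z_c = 2c/(γ√K_a) = 2×5.9/(17.2×0.5727) = 1.198 m.

1.20 m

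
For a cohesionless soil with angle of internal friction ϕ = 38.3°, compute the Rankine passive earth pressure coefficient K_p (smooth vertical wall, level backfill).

K_p = (1 + sin φ)/(1 − sin φ) = tan²(45° + 38.3°/2) = 4.260.

4.26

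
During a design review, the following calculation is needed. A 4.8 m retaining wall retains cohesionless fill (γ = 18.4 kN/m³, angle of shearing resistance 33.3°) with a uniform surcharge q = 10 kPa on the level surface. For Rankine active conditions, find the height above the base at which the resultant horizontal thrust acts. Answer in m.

1.75 m

K_a = 0.2911.
Triangular part P₁ = ½K_aγH² = 61.71 at H/3 = 1.600 m; rectangular part P₂ = K_a q H = 13.97 at H/2 = 2.400 m.
ȳ = (P₁·1.600 + P₂·2.400)/(P₁+P₂) = 1.748 m.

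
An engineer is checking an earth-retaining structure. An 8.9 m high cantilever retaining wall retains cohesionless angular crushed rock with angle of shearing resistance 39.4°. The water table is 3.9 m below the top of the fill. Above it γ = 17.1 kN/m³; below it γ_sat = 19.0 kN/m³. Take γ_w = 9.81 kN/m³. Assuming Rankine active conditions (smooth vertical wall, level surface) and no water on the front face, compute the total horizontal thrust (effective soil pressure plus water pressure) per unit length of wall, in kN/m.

252 kN/m

K_a = tan²(45° − φ/2) = 0.2234.
γ' = 19.0 − 9.81 = 9.190 kN/m³. Depth below WT = 5.0 m.
σ'_h at WT = K_a γ d_w = 14.90 kPa; at base = 14.90 + K_a γ' × 5.0 = 25.17 kPa.
P₁ (0–3.9 m) = ½×14.90×3.9 = 29.06. P₂ (3.9–8.9 m) = ½(14.90+25.17)×5.0 = 100.2.
P_w = ½ γ_w h₂² = 0.5×9.81×5.0² = 122.6. Total = 29.06+100.2+122.6 = 251.9 kN/m.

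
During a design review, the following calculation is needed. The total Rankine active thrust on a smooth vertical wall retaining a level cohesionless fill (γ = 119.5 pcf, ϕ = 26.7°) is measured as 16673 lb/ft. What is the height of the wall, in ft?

27.1 ft

K_a = 0.3800. P_a = ½ K_a γ H² ⇒ H = √(2P_a/(K_a γ)).
H = √(2×16673/(0.3800×119.5)) = 27.10 ft.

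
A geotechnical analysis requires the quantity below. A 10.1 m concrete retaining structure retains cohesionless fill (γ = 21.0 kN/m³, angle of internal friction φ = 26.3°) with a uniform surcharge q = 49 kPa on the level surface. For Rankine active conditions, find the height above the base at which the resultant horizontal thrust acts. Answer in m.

K_a = 0.3859.
Triangular part P₁ = ½K_aγH² = 413.4 at H/3 = 3.367 m; rectangular part P₂ = K_a q H = 191.0 at H/2 = 5.050 m.
ȳ = (P₁·3.367 + P₂·5.050)/(P₁+P₂) = 3.899 m.

3.90 m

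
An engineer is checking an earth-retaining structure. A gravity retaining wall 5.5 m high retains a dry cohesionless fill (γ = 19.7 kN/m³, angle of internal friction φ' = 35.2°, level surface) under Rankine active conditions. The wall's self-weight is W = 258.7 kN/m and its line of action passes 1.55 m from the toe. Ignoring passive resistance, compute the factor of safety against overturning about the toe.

2.73

K_a = tan²(45° − 35.2°/2) = 0.2687.
P_a = ½K_aγH² = 0.5×0.2687×19.7×5.5² = 80.06 kN/m, acting at H/3 = 1.833 m above the base.
Overturning moment M_o = P_a × H/3 = 80.06 × 1.833 = 146.8.
Resisting moment M_r = W × 1.55 = 258.7 × 1.55 = 401.0.
FS_overturning = M_r/M_o = 401.0/146.8 = 2.732.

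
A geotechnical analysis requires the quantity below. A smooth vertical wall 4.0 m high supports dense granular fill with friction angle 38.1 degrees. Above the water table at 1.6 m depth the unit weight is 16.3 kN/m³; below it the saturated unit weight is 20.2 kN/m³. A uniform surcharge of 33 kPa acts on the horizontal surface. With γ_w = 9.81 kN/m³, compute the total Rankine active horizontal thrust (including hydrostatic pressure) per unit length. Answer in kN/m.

K_a = tan²(45° − φ/2) = 0.2368.
γ' = 20.2 − 9.81 = 10.39 kN/m³. h₂ = H − d_w = 2.4 m.
σ'_h: at surface K_a·q = 7.815; at WT K_a(q+γd_w) = 13.99; at base K_a(q+γd_w+γ'h₂) = 19.90 kPa.
P₁ = ½(7.815+13.99)×1.6 = 17.45; P₂ = ½(13.99+19.90)×2.4 = 40.67; P_w = ½γ_w h₂² = 28.25.
Total = 17.45+40.67+28.25 = 86.37 kN/m.

86.4 kN/m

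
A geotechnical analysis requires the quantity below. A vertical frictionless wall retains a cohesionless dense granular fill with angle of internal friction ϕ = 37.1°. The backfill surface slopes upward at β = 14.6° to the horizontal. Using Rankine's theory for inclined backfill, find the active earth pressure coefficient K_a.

K_a = cos β · (cos β − √(cos²β − cos²φ)) / (cos β + √(cos²β − cos²φ)).
cos β = 0.9677, cos φ = 0.7976, √(cos²β − cos²φ) = 0.5480.
K_a = 0.9677 × (0.9677 − 0.5480)/(0.9677 + 0.5480) = 0.2680.

0.268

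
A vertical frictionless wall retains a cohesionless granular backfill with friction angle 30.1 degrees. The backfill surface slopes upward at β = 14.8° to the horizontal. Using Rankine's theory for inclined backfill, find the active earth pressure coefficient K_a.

0.370

K_a = cos β · (cos β − √(cos²β − cos²φ)) / (cos β + √(cos²β − cos²φ)).
cos β = 0.9668, cos φ = 0.8652, √(cos²β − cos²φ) = 0.4316.
K_a = 0.9668 × (0.9668 − 0.4316)/(0.9668 + 0.4316) = 0.3701.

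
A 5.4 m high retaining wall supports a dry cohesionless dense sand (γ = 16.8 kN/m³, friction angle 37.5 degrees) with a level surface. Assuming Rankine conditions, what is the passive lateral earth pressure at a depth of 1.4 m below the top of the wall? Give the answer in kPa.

K_p = (1 + sin φ)/(1 − sin φ) = 4.112.
σ_h = K_p γ z = 4.112 × 16.8 × 1.4 = 96.71 kPa.

96.7 kPa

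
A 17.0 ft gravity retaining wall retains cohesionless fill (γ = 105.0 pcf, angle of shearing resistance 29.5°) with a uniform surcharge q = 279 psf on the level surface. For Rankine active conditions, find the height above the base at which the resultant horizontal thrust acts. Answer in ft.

6.34 ft

K_a = 0.3401.
Triangular part P₁ = ½K_aγH² = 5160 at H/3 = 5.667 ft; rectangular part P₂ = K_a q H = 1613 at H/2 = 8.500 ft.
ȳ = (P₁·5.667 + P₂·8.500)/(P₁+P₂) = 6.341 ft.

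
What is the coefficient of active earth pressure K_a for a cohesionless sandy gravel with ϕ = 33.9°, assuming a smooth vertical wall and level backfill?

0.284

K_a = tan²(45° − φ/2) = tan²(28.05°) = 0.2839.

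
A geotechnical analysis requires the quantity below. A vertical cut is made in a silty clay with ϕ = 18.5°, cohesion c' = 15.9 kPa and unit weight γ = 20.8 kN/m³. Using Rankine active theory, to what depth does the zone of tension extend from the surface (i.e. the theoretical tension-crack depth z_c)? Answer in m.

K_a = tan²(45° − 18.5°/2) = 0.5183; √K_a = 0.7199.
The active pressure is zero where K_a γ z = 2c√K_a, so z_c = 2c/(γ√K_a) = 2×15.9/(20.8×0.7199) = 2.124 m.

2.12 m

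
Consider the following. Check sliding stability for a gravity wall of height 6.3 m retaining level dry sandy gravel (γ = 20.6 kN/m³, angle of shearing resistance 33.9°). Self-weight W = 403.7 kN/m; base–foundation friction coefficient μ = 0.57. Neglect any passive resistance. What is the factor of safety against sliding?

K_a = tan²(45° − 33.9°/2) = 0.2839.
P_a = ½K_aγH² = 0.5×0.2839×20.6×6.3² = 116.1 kN/m, acting at H/3 = 2.100 m above the base.
FS_sliding = μW / P_a = 0.57×403.7 / 116.1 = 1.983.

1.98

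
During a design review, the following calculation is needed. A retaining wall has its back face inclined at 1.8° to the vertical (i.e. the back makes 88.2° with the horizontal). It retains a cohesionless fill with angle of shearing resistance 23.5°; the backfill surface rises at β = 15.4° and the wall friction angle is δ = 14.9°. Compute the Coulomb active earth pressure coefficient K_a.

0.528

K_a = sin²(α+φ) / [sin²α · sin(α−δ) · (1 + √{sin(φ+δ)sin(φ−β) / (sin(α−δ)sin(α+β))})²].
With α = 88.2°, φ = 23.5°, δ = 14.9°, β = 15.4°: K_a = 0.5285.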